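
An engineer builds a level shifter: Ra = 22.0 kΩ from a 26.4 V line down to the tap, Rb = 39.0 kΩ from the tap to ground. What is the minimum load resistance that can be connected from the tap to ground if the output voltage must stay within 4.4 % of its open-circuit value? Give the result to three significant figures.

Output resistance R_th = Ra‖Rb = (22.0 × 39.0)/61.00 = 14.07 kΩ.
The fractional drop is R_th/(R_th + R_L); requiring this ≤ 0.0440 gives R_L ≥ R_th(1/0.0440 − 1) = 14.07 × 21.73 = 306 kΩ.

R_L(min) ≈ 306 kΩ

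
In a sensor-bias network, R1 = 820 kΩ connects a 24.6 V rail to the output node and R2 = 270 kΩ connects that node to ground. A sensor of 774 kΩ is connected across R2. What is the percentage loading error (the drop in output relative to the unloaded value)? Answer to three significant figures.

20.8 %

The divider's output (Thévenin) resistance is R1‖R2 = 203.1 kΩ.
Fractional drop under load = R_th/(R_th + R_L) = 203.1 / (203.1 + 774) = 0.2079.
So the output falls by 20.8 %.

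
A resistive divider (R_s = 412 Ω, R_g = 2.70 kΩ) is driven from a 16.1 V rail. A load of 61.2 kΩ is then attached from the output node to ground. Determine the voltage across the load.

V_out ≈ 13.9 V

The load sits in parallel with R_g: R_g‖R_L = (2700 × 61200) / (2700 + 61200) = 2586 Ω.
V_out = 16.1 × 2586 / (412 + 2586) = 16.1 × 2586/2998 = 13.9 V.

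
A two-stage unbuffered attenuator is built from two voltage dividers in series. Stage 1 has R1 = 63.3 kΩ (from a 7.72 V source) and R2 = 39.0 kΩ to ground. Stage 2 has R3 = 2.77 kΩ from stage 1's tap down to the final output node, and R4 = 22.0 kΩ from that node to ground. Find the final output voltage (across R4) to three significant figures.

Stage 2 presents R3+R4 = 24.77 kΩ as a load on stage 1's tap.
Stage 1's lower leg becomes R2‖(R3+R4) = 15.15 kΩ, so V_mid = 7.72 × 15.15/78.45 = 1.491 V.
Stage 2 is itself unloaded: V_out = V_mid × R4/(R3+R4) = 1.491 × 22.0/24.77 = 1.32 V.

V_out ≈ 1.32 V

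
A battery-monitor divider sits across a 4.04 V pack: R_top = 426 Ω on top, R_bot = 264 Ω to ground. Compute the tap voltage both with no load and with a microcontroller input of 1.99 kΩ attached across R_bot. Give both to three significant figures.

Unloaded: 1.55 V; loaded: 1.43 V

Open-circuit: V = 4.04 × 264/(426 + 264) = 1.55 V.
With the load, R_bot becomes R_bot‖R_L = 233.1 Ω, so V = 4.04 × 233.1/659.1 = 1.43 V.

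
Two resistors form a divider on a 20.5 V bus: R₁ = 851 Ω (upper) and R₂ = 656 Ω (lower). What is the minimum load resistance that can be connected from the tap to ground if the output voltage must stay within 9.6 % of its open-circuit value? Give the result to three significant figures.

Output resistance R_th = R₁‖R₂ = (851 × 656)/1507 = 370.4 Ω.
The fractional drop is R_th/(R_th + R_L); requiring this ≤ 0.0960 gives R_L ≥ R_th(1/0.0960 − 1) = 370.4 × 9.417 = 3.49 kΩ.

R_L(min) ≈ 3.49 kΩ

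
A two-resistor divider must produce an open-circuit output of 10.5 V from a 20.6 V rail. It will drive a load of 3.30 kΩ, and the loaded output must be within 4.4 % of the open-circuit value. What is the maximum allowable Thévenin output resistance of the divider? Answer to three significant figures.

R_th ≤ 152 Ω

Loading drop = R_th/(R_th + R_L) ≤ 0.0440, so R_th ≤ R_L · ε/(1−ε) = 3.30 kΩ × 0.0440/0.9560 = 152 Ω.
(Any R1, R2 with R2/(R1+R2) = 0.510 and R1‖R2 ≤ 152 Ω will meet the spec.)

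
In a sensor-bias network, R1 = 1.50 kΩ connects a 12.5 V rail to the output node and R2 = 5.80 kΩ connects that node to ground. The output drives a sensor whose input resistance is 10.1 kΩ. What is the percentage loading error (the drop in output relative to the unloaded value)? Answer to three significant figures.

The divider's output (Thévenin) resistance is R1‖R2 = 1.192 kΩ.
Fractional drop under load = R_th/(R_th + R_L) = 1.192 / (1.192 + 10.1) = 0.1055.
So the output falls by 10.6 %.

10.6 %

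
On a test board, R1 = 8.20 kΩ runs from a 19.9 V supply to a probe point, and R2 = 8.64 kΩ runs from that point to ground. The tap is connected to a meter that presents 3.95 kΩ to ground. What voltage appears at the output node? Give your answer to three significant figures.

V_out ≈ 4.94 V

The load sits in parallel with R2: R2‖R_L = (8.64 × 3.95) / (8.64 + 3.95) = 2.711 kΩ.
V_out = 19.9 × 2.711 / (8.20 + 2.711) = 19.9 × 2.711/10.91 = 4.94 V.
(Unloaded it would have been 10.2 V.)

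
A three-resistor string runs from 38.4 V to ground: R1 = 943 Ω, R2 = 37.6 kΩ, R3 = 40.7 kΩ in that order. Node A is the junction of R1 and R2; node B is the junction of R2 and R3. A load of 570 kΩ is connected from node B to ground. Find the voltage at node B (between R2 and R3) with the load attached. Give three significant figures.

V ≈ 19.1 V

At node B, R3 is in parallel with the load: R3‖R_L = 37990 Ω.
Below node A the resistance is R2 + (R3‖R_L) = 75590 Ω, so V_A = 38.4 × 75590/76530 = 37.93 V.
Then V_B = V_A × (R3‖R_L)/(R2 + R3‖R_L) = 37.93 × 37990/75590 = 19.1 V.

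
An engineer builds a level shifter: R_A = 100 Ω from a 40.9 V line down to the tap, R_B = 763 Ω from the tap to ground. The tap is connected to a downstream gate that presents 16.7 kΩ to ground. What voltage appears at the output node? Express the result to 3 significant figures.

The load sits in parallel with R_B: R_B‖R_L = (763 × 16700) / (763 + 16700) = 729.7 Ω.
V_out = 40.9 × 729.7 / (100 + 729.7) = 40.9 × 729.7/829.7 = 36.0 V.

V_out ≈ 36.0 V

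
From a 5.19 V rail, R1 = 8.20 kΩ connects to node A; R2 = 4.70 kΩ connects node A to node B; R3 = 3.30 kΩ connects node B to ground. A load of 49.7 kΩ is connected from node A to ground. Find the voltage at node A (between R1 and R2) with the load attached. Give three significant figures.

Below node A the series string R2+R3 = 8.000 kΩ sits in parallel with the 49.7 kΩ load: 6.891 kΩ.
V_A = 5.19 × 6.891/(8.20 + 6.891) = 2.37 V.

V ≈ 2.37 V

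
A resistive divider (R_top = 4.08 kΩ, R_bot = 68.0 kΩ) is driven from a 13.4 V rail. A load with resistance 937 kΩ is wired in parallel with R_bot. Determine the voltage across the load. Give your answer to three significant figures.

The load sits in parallel with R_bot: R_bot‖R_L = (68.0 × 937) / (68.0 + 937) = 63.40 kΩ.
V_out = 13.4 × 63.40 / (4.08 + 63.40) = 13.4 × 63.40/67.48 = 12.6 V.

V_out ≈ 12.6 V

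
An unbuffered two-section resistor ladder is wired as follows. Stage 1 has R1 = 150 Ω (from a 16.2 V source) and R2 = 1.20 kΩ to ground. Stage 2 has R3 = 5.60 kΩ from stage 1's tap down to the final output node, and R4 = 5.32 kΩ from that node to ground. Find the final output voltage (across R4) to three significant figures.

V_out ≈ 6.93 V

Stage 2 presents R3+R4 = 10920 Ω as a load on stage 1's tap.
Stage 1's lower leg becomes R2‖(R3+R4) = 1081 Ω, so V_mid = 16.2 × 1081/1231 = 14.23 V.
Stage 2 is itself unloaded: V_out = V_mid × R4/(R3+R4) = 14.23 × 5320/10920 = 6.93 V.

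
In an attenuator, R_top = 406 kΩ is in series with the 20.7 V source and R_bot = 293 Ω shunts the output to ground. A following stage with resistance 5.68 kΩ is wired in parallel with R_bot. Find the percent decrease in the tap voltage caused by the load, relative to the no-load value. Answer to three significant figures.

4.90 %

The divider's output (Thévenin) resistance is R_top‖R_bot = 292.8 Ω.
Fractional drop under load = R_th/(R_th + R_L) = 292.8 / (292.8 + 5680) = 0.04902.
So the output falls by 4.90 %.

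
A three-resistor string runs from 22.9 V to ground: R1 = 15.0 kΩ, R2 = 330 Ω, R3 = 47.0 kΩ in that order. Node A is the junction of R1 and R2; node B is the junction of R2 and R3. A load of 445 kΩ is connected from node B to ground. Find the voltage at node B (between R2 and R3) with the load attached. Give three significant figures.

V ≈ 16.8 V

At node B, R3 is in parallel with the load: R3‖R_L = 42510 Ω.
Below node A the resistance is R2 + (R3‖R_L) = 42840 Ω, so V_A = 22.9 × 42840/57840 = 16.96 V.
Then V_B = V_A × (R3‖R_L)/(R2 + R3‖R_L) = 16.96 × 42510/42840 = 16.8 V.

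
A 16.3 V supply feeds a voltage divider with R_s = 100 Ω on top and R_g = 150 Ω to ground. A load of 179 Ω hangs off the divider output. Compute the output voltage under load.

The load sits in parallel with R_g: R_g‖R_L = (150 × 179) / (150 + 179) = 81.61 Ω.
V_out = 16.3 × 81.61 / (100 + 81.61) = 16.3 × 81.61/181.6 = 7.32 V.

V_out ≈ 7.32 V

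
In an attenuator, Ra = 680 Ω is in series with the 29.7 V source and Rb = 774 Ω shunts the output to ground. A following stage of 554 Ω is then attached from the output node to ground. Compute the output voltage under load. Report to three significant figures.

V_out ≈ 9.56 V

The load sits in parallel with Rb: Rb‖R_L = (774 × 554) / (774 + 554) = 322.9 Ω.
V_out = 29.7 × 322.9 / (680 + 322.9) = 29.7 × 322.9/1003 = 9.56 V.
(Unloaded it would have been 15.8 V.)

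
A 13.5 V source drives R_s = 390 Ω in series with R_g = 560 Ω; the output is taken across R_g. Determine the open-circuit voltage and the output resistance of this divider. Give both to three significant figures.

V_th = 7.96 V, R_th = 230 Ω

V_th is the open-circuit tap voltage: 13.5 × 560/(390 + 560) = 7.96 V.
With the supply zeroed, R_s and R_g appear in parallel from the tap: R_th = R_s‖R_g = (390 × 560)/950.0 = 230 Ω.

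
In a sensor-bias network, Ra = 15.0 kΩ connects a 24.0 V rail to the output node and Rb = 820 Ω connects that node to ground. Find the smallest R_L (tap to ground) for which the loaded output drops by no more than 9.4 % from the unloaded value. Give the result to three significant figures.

R_L(min) ≈ 7.49 kΩ

Output resistance R_th = Ra‖Rb = (15000 × 820)/15820 = 777.5 Ω.
The fractional drop is R_th/(R_th + R_L); requiring this ≤ 0.0940 gives R_L ≥ R_th(1/0.0940 − 1) = 777.5 × 9.638 = 7.49 kΩ.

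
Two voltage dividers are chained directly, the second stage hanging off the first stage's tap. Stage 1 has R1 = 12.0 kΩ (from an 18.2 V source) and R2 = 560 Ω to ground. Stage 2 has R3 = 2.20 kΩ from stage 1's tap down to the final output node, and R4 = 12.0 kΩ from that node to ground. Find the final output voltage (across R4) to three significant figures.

V_out ≈ 0.661 V

Stage 2 presents R3+R4 = 14200 Ω as a load on stage 1's tap.
Stage 1's lower leg becomes R2‖(R3+R4) = 538.8 Ω, so V_mid = 18.2 × 538.8/12540 = 0.7820 V.
Stage 2 is itself unloaded: V_out = V_mid × R4/(R3+R4) = 0.7820 × 12000/14200 = 0.661 V.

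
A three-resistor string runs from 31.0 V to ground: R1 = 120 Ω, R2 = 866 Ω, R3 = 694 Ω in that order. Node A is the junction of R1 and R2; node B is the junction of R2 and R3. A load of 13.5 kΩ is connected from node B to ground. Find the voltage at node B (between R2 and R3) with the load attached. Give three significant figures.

At node B, R3 is in parallel with the load: R3‖R_L = 660.1 Ω.
Below node A the resistance is R2 + (R3‖R_L) = 1526 Ω, so V_A = 31.0 × 1526/1646 = 28.74 V.
Then V_B = V_A × (R3‖R_L)/(R2 + R3‖R_L) = 28.74 × 660.1/1526 = 12.4 V.

V ≈ 12.4 V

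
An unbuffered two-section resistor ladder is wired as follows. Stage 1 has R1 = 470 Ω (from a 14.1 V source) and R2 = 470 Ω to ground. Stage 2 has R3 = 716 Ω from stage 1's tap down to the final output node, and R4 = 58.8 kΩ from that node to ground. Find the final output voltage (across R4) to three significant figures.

V_out ≈ 6.94 V

Stage 2 presents R3+R4 = 59520 Ω as a load on stage 1's tap.
Stage 1's lower leg becomes R2‖(R3+R4) = 466.3 Ω, so V_mid = 14.1 × 466.3/936.3 = 7.022 V.
Stage 2 is itself unloaded: V_out = V_mid × R4/(R3+R4) = 7.022 × 58800/59520 = 6.94 V.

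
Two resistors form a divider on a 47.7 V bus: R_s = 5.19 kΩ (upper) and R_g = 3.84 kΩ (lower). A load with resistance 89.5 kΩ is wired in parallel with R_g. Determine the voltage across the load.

The load sits in parallel with R_g: R_g‖R_L = (3.84 × 89.5) / (3.84 + 89.5) = 3.682 kΩ.
V_out = 47.7 × 3.682 / (5.19 + 3.682) = 47.7 × 3.682/8.872 = 19.8 V.
(Unloaded it would have been 20.3 V.)

V_out ≈ 19.8 V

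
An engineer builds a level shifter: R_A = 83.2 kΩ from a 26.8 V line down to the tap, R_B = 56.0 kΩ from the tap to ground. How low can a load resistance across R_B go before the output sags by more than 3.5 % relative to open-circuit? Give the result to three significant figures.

Output resistance R_th = R_A‖R_B = (83.2 × 56.0)/139.2 = 33.47 kΩ.
The fractional drop is R_th/(R_th + R_L); requiring this ≤ 0.0350 gives R_L ≥ R_th(1/0.0350 − 1) = 33.47 × 27.57 = 923 kΩ.

R_L(min) ≈ 923 kΩ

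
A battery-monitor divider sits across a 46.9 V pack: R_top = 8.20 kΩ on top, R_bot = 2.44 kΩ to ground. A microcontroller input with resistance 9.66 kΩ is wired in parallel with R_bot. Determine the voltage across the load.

The load sits in parallel with R_bot: R_bot‖R_L = (2.44 × 9.66) / (2.44 + 9.66) = 1.948 kΩ.
V_out = 46.9 × 1.948 / (8.20 + 1.948) = 46.9 × 1.948/10.15 = 9.00 V.

V_out ≈ 9.00 V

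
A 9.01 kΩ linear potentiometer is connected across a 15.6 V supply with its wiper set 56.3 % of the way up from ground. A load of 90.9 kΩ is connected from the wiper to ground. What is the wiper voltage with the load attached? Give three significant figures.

V ≈ 8.57 V

The wiper splits the pot into (1−α)R = 3.937 kΩ above and αR = 5.073 kΩ below.
Lower section ‖ load = 4.805 kΩ.
V_wiper = 15.6 × 4.805/(3.937 + 4.805) = 8.57 V.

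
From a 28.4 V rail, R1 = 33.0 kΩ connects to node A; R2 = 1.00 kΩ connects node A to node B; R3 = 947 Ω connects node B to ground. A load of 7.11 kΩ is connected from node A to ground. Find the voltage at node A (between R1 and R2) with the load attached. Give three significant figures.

Below node A the series string R2+R3 = 1947 Ω sits in parallel with the 7110 Ω load: 1528 Ω.
V_A = 28.4 × 1528/(33000 + 1528) = 1.26 V.

V ≈ 1.26 V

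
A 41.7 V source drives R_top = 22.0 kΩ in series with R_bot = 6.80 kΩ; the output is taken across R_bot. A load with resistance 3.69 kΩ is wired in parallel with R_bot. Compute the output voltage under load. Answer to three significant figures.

The load sits in parallel with R_bot: R_bot‖R_L = (6.80 × 3.69) / (6.80 + 3.69) = 2.392 kΩ.
V_out = 41.7 × 2.392 / (22.0 + 2.392) = 41.7 × 2.392/24.39 = 4.09 V.
(Unloaded it would have been 9.85 V.)

V_out ≈ 4.09 V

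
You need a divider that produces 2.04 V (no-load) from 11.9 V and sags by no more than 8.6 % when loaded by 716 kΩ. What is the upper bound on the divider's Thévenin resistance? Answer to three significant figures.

Loading drop = R_th/(R_th + R_L) ≤ 0.0860, so R_th ≤ R_L · ε/(1−ε) = 716 kΩ × 0.0860/0.9140 = 67.4 kΩ.

R_th ≤ 67.4 kΩ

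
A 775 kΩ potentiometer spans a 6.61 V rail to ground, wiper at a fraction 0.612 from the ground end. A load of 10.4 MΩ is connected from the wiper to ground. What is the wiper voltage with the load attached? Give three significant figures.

V ≈ 3.97 V

The wiper splits the pot into (1−α)R = 300.7 kΩ above and αR = 474.3 kΩ below.
Lower section ‖ load = 453.6 kΩ.
V_wiper = 6.61 × 453.6/(300.7 + 453.6) = 3.97 V.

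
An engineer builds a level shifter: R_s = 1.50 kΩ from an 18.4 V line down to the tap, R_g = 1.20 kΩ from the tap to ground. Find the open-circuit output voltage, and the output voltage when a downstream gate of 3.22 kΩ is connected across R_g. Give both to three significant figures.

Open-circuit: V = 18.4 × 1.20/(1.50 + 1.20) = 8.18 V.
With the load, R_g becomes R_g‖R_L = 0.8742 kΩ, so V = 18.4 × 0.8742/2.374 = 6.78 V.

Unloaded: 8.18 V; loaded: 6.78 V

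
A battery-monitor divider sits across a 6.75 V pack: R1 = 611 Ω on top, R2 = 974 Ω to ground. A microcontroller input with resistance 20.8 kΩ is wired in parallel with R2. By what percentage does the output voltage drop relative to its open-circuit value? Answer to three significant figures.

The divider's output (Thévenin) resistance is R1‖R2 = 375.5 Ω.
Fractional drop under load = R_th/(R_th + R_L) = 375.5 / (375.5 + 20800) = 0.01773.
So the output falls by 1.77 %.

1.77 %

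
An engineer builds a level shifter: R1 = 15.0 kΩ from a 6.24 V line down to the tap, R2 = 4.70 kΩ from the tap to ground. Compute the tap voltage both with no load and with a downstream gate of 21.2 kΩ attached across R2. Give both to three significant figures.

Open-circuit: V = 6.24 × 4.70/(15.0 + 4.70) = 1.49 V.
With the load, R2 becomes R2‖R_L = 3.847 kΩ, so V = 6.24 × 3.847/18.85 = 1.27 V.

Unloaded: 1.49 V; loaded: 1.27 V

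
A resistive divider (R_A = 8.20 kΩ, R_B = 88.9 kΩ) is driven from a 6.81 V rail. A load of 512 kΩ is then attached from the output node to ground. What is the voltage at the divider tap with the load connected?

V_out ≈ 6.14 V

The load sits in parallel with R_B: R_B‖R_L = (88.9 × 512) / (88.9 + 512) = 75.75 kΩ.
V_out = 6.81 × 75.75 / (8.20 + 75.75) = 6.81 × 75.75/83.95 = 6.14 V.
(Unloaded it would have been 6.23 V.)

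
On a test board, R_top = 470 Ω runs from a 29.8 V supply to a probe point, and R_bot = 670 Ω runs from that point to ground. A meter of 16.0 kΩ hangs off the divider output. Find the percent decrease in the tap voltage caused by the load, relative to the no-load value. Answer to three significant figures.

The divider's output (Thévenin) resistance is R_top‖R_bot = 276.2 Ω.
Fractional drop under load = R_th/(R_th + R_L) = 276.2 / (276.2 + 16000) = 0.01697.
So the output falls by 1.70 %.

1.70 %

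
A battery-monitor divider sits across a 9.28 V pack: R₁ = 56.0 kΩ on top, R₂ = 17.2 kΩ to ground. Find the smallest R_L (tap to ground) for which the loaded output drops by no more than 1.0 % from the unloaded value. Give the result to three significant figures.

R_L(min) ≈ 1.30 MΩ

Output resistance R_th = R₁‖R₂ = (56.0 × 17.2)/73.20 = 13.16 kΩ.
The fractional drop is R_th/(R_th + R_L); requiring this ≤ 0.0100 gives R_L ≥ R_th(1/0.0100 − 1) = 13.16 × 99.00 = 1.30 MΩ.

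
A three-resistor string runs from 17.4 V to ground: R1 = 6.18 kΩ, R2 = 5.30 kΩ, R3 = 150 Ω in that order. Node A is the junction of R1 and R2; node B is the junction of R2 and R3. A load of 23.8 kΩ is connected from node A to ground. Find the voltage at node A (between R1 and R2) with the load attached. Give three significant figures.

Below node A the series string R2+R3 = 5450 Ω sits in parallel with the 23800 Ω load: 4435 Ω.
V_A = 17.4 × 4435/(6180 + 4435) = 7.27 V.

V ≈ 7.27 V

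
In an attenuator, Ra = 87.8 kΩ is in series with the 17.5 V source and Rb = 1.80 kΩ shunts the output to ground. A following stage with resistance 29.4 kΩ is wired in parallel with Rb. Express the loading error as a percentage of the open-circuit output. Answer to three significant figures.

5.66 %

The divider's output (Thévenin) resistance is Ra‖Rb = 1.764 kΩ.
Fractional drop under load = R_th/(R_th + R_L) = 1.764 / (1.764 + 29.4) = 0.05660.
So the output falls by 5.66 %.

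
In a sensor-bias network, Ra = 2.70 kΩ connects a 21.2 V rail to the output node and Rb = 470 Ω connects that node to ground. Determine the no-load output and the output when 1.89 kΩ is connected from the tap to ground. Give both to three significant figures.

Unloaded: 3.14 V; loaded: 2.59 V

Open-circuit: V = 21.2 × 470/(2700 + 470) = 3.14 V.
With the load, Rb becomes Rb‖R_L = 376.4 Ω, so V = 21.2 × 376.4/3076 = 2.59 V.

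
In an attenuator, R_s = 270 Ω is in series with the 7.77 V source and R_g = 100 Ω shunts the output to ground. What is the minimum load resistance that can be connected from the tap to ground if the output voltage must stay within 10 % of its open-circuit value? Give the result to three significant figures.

Output resistance R_th = R_s‖R_g = (270 × 100)/370.0 = 72.97 Ω.
The fractional drop is R_th/(R_th + R_L); requiring this ≤ 0.100 gives R_L ≥ R_th(1/0.100 − 1) = 72.97 × 9.000 = 657 Ω.

R_L(min) ≈ 657 Ω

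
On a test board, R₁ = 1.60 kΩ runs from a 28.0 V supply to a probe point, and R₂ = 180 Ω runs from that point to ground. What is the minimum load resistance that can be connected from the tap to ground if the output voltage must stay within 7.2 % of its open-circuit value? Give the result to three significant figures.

R_L(min) ≈ 2.09 kΩ

Output resistance R_th = R₁‖R₂ = (1600 × 180)/1780 = 161.8 Ω.
The fractional drop is R_th/(R_th + R_L); requiring this ≤ 0.0720 gives R_L ≥ R_th(1/0.0720 − 1) = 161.8 × 12.89 = 2.09 kΩ.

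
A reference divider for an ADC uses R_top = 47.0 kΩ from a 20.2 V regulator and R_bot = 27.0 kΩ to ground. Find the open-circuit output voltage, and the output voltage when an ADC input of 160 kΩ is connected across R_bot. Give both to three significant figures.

Unloaded: 7.37 V; loaded: 6.66 V

Open-circuit: V = 20.2 × 27.0/(47.0 + 27.0) = 7.37 V.
With the load, R_bot becomes R_bot‖R_L = 23.10 kΩ, so V = 20.2 × 23.10/70.10 = 6.66 V.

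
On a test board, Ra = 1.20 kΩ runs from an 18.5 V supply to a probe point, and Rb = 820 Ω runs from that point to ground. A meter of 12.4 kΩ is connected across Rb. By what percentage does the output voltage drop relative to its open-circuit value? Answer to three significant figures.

3.78 %

The divider's output (Thévenin) resistance is Ra‖Rb = 487.1 Ω.
Fractional drop under load = R_th/(R_th + R_L) = 487.1 / (487.1 + 12400) = 0.03780.
So the output falls by 3.78 %.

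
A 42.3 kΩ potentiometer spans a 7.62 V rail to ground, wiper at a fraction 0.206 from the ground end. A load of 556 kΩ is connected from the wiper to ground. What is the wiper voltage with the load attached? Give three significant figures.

The wiper splits the pot into (1−α)R = 33.59 kΩ above and αR = 8.714 kΩ below.
Lower section ‖ load = 8.579 kΩ.
V_wiper = 7.62 × 8.579/(33.59 + 8.579) = 1.55 V.

V ≈ 1.55 V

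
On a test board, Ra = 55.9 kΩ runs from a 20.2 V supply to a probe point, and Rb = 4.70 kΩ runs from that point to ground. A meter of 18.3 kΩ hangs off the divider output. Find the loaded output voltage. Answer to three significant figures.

The load sits in parallel with Rb: Rb‖R_L = (4.70 × 18.3) / (4.70 + 18.3) = 3.740 kΩ.
V_out = 20.2 × 3.740 / (55.9 + 3.740) = 20.2 × 3.740/59.64 = 1.27 V.

V_out ≈ 1.27 V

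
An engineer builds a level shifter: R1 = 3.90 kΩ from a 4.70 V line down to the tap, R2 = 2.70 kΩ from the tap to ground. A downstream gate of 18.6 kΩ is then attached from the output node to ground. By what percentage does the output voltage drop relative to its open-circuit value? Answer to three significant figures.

The divider's output (Thévenin) resistance is R1‖R2 = 1.595 kΩ.
Fractional drop under load = R_th/(R_th + R_L) = 1.595 / (1.595 + 18.6) = 0.07900.
So the output falls by 7.90 %.

7.90 %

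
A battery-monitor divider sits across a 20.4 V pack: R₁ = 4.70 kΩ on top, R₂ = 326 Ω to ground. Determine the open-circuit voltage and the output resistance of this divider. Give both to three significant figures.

V_th is the open-circuit tap voltage: 20.4 × 326/(4700 + 326) = 1.32 V.
With the supply zeroed, R₁ and R₂ appear in parallel from the tap: R_th = R₁‖R₂ = (4700 × 326)/5026 = 305 Ω.

V_th = 1.32 V, R_th = 305 Ω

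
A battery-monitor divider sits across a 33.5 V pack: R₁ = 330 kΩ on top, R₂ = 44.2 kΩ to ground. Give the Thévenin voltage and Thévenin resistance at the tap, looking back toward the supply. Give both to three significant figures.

V_th = 3.96 V, R_th = 39.0 kΩ

V_th is the open-circuit tap voltage: 33.5 × 44.2/(330 + 44.2) = 3.96 V.
With the supply zeroed, R₁ and R₂ appear in parallel from the tap: R_th = R₁‖R₂ = (330 × 44.2)/374.2 = 39.0 kΩ.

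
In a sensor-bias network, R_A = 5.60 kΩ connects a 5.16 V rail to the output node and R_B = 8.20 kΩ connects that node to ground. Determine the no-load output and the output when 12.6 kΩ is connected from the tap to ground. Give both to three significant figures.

Open-circuit: V = 5.16 × 8.20/(5.60 + 8.20) = 3.07 V.
With the load, R_B becomes R_B‖R_L = 4.967 kΩ, so V = 5.16 × 4.967/10.57 = 2.43 V.

Unloaded: 3.07 V; loaded: 2.43 V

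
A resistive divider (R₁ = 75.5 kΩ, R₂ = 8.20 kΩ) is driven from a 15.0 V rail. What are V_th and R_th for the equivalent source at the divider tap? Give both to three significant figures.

V_th is the open-circuit tap voltage: 15.0 × 8.20/(75.5 + 8.20) = 1.47 V.
With the supply zeroed, R₁ and R₂ appear in parallel from the tap: R_th = R₁‖R₂ = (75.5 × 8.20)/83.70 = 7.40 kΩ.

V_th = 1.47 V, R_th = 7.40 kΩ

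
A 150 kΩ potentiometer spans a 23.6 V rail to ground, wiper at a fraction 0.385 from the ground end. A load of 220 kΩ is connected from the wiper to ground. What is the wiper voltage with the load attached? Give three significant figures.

V ≈ 7.82 V

The wiper splits the pot into (1−α)R = 92.25 kΩ above and αR = 57.75 kΩ below.
Lower section ‖ load = 45.74 kΩ.
V_wiper = 23.6 × 45.74/(92.25 + 45.74) = 7.82 V.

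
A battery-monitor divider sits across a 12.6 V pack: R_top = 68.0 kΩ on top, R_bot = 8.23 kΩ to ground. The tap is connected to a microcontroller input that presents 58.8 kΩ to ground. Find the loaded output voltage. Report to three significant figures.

V_out ≈ 1.21 V

The load sits in parallel with R_bot: R_bot‖R_L = (8.23 × 58.8) / (8.23 + 58.8) = 7.220 kΩ.
V_out = 12.6 × 7.220 / (68.0 + 7.220) = 12.6 × 7.220/75.22 = 1.21 V.
(Unloaded it would have been 1.36 V.)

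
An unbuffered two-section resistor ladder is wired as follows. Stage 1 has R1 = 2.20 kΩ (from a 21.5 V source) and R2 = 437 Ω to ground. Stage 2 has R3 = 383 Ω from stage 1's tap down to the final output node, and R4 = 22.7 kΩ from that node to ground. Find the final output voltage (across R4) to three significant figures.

Stage 2 presents R3+R4 = 23080 Ω as a load on stage 1's tap.
Stage 1's lower leg becomes R2‖(R3+R4) = 428.9 Ω, so V_mid = 21.5 × 428.9/2629 = 3.508 V.
Stage 2 is itself unloaded: V_out = V_mid × R4/(R3+R4) = 3.508 × 22700/23080 = 3.45 V.

V_out ≈ 3.45 V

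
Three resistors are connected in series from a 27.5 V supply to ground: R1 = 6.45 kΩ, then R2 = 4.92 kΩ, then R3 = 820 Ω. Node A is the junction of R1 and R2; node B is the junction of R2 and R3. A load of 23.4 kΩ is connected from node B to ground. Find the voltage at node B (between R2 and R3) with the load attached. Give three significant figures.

V ≈ 1.79 V

At node B, R3 is in parallel with the load: R3‖R_L = 792.2 Ω.
Below node A the resistance is R2 + (R3‖R_L) = 5712 Ω, so V_A = 27.5 × 5712/12160 = 12.92 V.
Then V_B = V_A × (R3‖R_L)/(R2 + R3‖R_L) = 12.92 × 792.2/5712 = 1.79 V.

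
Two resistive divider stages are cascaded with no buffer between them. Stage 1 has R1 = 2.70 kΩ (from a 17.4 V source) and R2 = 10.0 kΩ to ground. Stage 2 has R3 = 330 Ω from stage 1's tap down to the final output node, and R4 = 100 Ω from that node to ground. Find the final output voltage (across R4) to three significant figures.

V_out ≈ 0.536 V

Stage 2 presents R3+R4 = 430.0 Ω as a load on stage 1's tap.
Stage 1's lower leg becomes R2‖(R3+R4) = 412.3 Ω, so V_mid = 17.4 × 412.3/3112 = 2.305 V.
Stage 2 is itself unloaded: V_out = V_mid × R4/(R3+R4) = 2.305 × 100/430.0 = 0.536 V.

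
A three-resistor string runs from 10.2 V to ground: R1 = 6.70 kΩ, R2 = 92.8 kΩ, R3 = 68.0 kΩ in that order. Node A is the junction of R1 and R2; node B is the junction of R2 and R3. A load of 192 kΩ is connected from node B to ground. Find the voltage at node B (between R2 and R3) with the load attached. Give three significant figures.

At node B, R3 is in parallel with the load: R3‖R_L = 50.22 kΩ.
Below node A the resistance is R2 + (R3‖R_L) = 143.0 kΩ, so V_A = 10.2 × 143.0/149.7 = 9.744 V.
Then V_B = V_A × (R3‖R_L)/(R2 + R3‖R_L) = 9.744 × 50.22/143.0 = 3.42 V.

V ≈ 3.42 V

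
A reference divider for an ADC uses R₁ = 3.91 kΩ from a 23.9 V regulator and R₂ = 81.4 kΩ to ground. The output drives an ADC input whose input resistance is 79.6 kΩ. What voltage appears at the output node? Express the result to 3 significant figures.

V_out ≈ 21.8 V

The load sits in parallel with R₂: R₂‖R_L = (81.4 × 79.6) / (81.4 + 79.6) = 40.24 kΩ.
V_out = 23.9 × 40.24 / (3.91 + 40.24) = 23.9 × 40.24/44.15 = 21.8 V.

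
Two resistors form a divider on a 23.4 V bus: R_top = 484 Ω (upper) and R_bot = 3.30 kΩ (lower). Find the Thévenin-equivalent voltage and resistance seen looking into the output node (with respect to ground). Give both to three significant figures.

V_th = 20.4 V, R_th = 422 Ω

V_th is the open-circuit tap voltage: 23.4 × 3300/(484 + 3300) = 20.4 V.
With the supply zeroed, R_top and R_bot appear in parallel from the tap: R_th = R_top‖R_bot = (484 × 3300)/3784 = 422 Ω.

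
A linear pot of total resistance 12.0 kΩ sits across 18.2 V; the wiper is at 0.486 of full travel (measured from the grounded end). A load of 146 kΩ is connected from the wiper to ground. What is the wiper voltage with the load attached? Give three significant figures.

The wiper splits the pot into (1−α)R = 6.168 kΩ above and αR = 5.832 kΩ below.
Lower section ‖ load = 5.608 kΩ.
V_wiper = 18.2 × 5.608/(6.168 + 5.608) = 8.67 V.

V ≈ 8.67 V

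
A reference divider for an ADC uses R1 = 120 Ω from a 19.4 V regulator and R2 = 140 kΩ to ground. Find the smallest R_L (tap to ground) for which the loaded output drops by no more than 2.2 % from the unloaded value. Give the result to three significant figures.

R_L(min) ≈ 5.33 kΩ

Output resistance R_th = R1‖R2 = (120 × 140000)/140100 = 119.9 Ω.
The fractional drop is R_th/(R_th + R_L); requiring this ≤ 0.0220 gives R_L ≥ R_th(1/0.0220 − 1) = 119.9 × 44.45 = 5.33 kΩ.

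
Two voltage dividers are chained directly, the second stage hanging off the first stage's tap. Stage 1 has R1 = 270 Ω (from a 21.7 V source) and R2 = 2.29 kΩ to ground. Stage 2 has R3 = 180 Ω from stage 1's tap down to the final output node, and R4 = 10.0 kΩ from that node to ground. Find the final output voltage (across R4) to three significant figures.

V_out ≈ 18.6 V

Stage 2 presents R3+R4 = 10180 Ω as a load on stage 1's tap.
Stage 1's lower leg becomes R2‖(R3+R4) = 1869 Ω, so V_mid = 21.7 × 1869/2139 = 18.96 V.
Stage 2 is itself unloaded: V_out = V_mid × R4/(R3+R4) = 18.96 × 10000/10180 = 18.6 V.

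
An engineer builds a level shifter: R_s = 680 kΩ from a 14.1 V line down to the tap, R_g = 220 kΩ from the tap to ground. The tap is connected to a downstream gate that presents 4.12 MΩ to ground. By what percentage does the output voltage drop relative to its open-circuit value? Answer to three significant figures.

3.88 %

The divider's output (Thévenin) resistance is R_s‖R_g = 166.2 kΩ.
Fractional drop under load = R_th/(R_th + R_L) = 166.2 / (166.2 + 4120) = 0.03878.
So the output falls by 3.88 %.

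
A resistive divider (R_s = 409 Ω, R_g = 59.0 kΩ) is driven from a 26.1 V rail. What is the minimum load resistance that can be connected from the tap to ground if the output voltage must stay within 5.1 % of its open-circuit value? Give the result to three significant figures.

Output resistance R_th = R_s‖R_g = (409 × 59000)/59410 = 406.2 Ω.
The fractional drop is R_th/(R_th + R_L); requiring this ≤ 0.0510 gives R_L ≥ R_th(1/0.0510 − 1) = 406.2 × 18.61 = 7.56 kΩ.

R_L(min) ≈ 7.56 kΩ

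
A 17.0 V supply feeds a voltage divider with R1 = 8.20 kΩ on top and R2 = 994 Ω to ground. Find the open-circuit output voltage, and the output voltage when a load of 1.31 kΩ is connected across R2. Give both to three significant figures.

Open-circuit: V = 17.0 × 994/(8200 + 994) = 1.84 V.
With the load, R2 becomes R2‖R_L = 565.2 Ω, so V = 17.0 × 565.2/8765 = 1.10 V.

Unloaded: 1.84 V; loaded: 1.10 V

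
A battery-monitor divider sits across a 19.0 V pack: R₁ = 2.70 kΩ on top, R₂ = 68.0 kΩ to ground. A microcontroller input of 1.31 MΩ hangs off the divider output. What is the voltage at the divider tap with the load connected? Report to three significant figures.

V_out ≈ 18.2 V

The load sits in parallel with R₂: R₂‖R_L = (68.0 × 1310) / (68.0 + 1310) = 64.64 kΩ.
V_out = 19.0 × 64.64 / (2.70 + 64.64) = 19.0 × 64.64/67.34 = 18.2 V.
(Unloaded it would have been 18.3 V.)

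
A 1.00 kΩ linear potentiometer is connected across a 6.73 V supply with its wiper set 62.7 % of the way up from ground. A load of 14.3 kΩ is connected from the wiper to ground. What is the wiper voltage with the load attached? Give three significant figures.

The wiper splits the pot into (1−α)R = 373.0 Ω above and αR = 627.0 Ω below.
Lower section ‖ load = 600.7 Ω.
V_wiper = 6.73 × 600.7/(373.0 + 600.7) = 4.15 V.

V ≈ 4.15 V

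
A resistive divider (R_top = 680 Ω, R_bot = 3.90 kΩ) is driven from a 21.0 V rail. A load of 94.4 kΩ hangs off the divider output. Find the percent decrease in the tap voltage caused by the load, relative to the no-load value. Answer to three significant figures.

0.610 %

The divider's output (Thévenin) resistance is R_top‖R_bot = 579.0 Ω.
Fractional drop under load = R_th/(R_th + R_L) = 579.0 / (579.0 + 94400) = 0.006096.
So the output falls by 0.610 %.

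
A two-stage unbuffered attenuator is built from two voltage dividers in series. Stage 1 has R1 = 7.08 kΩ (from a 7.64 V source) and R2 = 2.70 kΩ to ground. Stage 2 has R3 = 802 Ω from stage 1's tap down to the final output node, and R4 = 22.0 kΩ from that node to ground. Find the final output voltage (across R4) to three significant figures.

Stage 2 presents R3+R4 = 22800 Ω as a load on stage 1's tap.
Stage 1's lower leg becomes R2‖(R3+R4) = 2414 Ω, so V_mid = 7.64 × 2414/9494 = 1.943 V.
Stage 2 is itself unloaded: V_out = V_mid × R4/(R3+R4) = 1.943 × 22000/22800 = 1.87 V.

V_out ≈ 1.87 V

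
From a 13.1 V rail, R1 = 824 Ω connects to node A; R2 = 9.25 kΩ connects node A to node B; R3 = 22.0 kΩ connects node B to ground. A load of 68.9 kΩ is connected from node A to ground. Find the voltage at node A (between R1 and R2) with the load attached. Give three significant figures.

V ≈ 12.6 V

Below node A the series string R2+R3 = 31250 Ω sits in parallel with the 68900 Ω load: 21500 Ω.
V_A = 13.1 × 21500/(824 + 21500) = 12.6 V.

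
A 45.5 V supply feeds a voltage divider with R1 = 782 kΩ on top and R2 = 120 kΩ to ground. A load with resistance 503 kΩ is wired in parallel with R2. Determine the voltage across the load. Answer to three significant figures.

The load sits in parallel with R2: R2‖R_L = (120 × 503) / (120 + 503) = 96.89 kΩ.
V_out = 45.5 × 96.89 / (782 + 96.89) = 45.5 × 96.89/878.9 = 5.02 V.
(Unloaded it would have been 6.05 V.)

V_out ≈ 5.02 V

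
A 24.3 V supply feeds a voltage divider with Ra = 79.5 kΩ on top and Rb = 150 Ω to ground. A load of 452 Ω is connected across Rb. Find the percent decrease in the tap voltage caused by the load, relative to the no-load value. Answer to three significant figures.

The divider's output (Thévenin) resistance is Ra‖Rb = 149.7 Ω.
Fractional drop under load = R_th/(R_th + R_L) = 149.7 / (149.7 + 452) = 0.2488.
So the output falls by 24.9 %.

24.9 %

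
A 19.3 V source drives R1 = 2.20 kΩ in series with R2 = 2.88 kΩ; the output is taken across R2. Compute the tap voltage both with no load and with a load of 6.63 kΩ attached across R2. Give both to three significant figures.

Open-circuit: V = 19.3 × 2.88/(2.20 + 2.88) = 10.9 V.
With the load, R2 becomes R2‖R_L = 2.008 kΩ, so V = 19.3 × 2.008/4.208 = 9.21 V.

Unloaded: 10.9 V; loaded: 9.21 V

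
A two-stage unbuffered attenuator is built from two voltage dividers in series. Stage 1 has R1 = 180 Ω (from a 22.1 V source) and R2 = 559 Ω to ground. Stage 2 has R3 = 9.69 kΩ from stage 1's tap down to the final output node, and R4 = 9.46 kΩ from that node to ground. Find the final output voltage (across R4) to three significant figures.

Stage 2 presents R3+R4 = 19150 Ω as a load on stage 1's tap.
Stage 1's lower leg becomes R2‖(R3+R4) = 543.1 Ω, so V_mid = 22.1 × 543.1/723.1 = 16.60 V.
Stage 2 is itself unloaded: V_out = V_mid × R4/(R3+R4) = 16.60 × 9460/19150 = 8.20 V.

V_out ≈ 8.20 V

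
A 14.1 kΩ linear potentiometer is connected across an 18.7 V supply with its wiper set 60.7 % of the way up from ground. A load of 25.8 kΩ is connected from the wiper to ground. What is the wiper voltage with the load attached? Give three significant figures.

V ≈ 10.0 V

The wiper splits the pot into (1−α)R = 5.541 kΩ above and αR = 8.559 kΩ below.
Lower section ‖ load = 6.427 kΩ.
V_wiper = 18.7 × 6.427/(5.541 + 6.427) = 10.0 V.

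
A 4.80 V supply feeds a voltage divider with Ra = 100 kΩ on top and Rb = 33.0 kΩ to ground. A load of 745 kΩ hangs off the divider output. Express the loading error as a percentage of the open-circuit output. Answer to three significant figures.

The divider's output (Thévenin) resistance is Ra‖Rb = 24.81 kΩ.
Fractional drop under load = R_th/(R_th + R_L) = 24.81 / (24.81 + 745) = 0.03223.
So the output falls by 3.22 %.

3.22 %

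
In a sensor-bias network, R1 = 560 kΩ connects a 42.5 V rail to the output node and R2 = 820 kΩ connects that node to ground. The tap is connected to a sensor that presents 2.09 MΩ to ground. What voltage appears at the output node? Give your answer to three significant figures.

V_out ≈ 21.8 V

The load sits in parallel with R2: R2‖R_L = (820 × 2090) / (820 + 2090) = 588.9 kΩ.
V_out = 42.5 × 588.9 / (560 + 588.9) = 42.5 × 588.9/1149 = 21.8 V.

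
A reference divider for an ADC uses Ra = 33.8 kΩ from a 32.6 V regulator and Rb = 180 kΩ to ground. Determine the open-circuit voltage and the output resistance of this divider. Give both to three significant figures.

V_th = 27.4 V, R_th = 28.5 kΩ

V_th is the open-circuit tap voltage: 32.6 × 180/(33.8 + 180) = 27.4 V.
With the supply zeroed, Ra and Rb appear in parallel from the tap: R_th = Ra‖Rb = (33.8 × 180)/213.8 = 28.5 kΩ.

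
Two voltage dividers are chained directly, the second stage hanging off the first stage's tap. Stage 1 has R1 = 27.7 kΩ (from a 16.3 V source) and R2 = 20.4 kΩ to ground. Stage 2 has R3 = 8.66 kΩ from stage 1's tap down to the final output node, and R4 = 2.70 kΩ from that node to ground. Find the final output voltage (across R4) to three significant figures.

V_out ≈ 0.808 V

Stage 2 presents R3+R4 = 11.36 kΩ as a load on stage 1's tap.
Stage 1's lower leg becomes R2‖(R3+R4) = 7.297 kΩ, so V_mid = 16.3 × 7.297/35.00 = 3.399 V.
Stage 2 is itself unloaded: V_out = V_mid × R4/(R3+R4) = 3.399 × 2.70/11.36 = 0.808 V.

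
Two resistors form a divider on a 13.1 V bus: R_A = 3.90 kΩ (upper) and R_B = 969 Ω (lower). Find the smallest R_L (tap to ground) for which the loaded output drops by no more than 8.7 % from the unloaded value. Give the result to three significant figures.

Output resistance R_th = R_A‖R_B = (3900 × 969)/4869 = 776.2 Ω.
The fractional drop is R_th/(R_th + R_L); requiring this ≤ 0.0870 gives R_L ≥ R_th(1/0.0870 − 1) = 776.2 × 10.49 = 8.15 kΩ.

R_L(min) ≈ 8.15 kΩ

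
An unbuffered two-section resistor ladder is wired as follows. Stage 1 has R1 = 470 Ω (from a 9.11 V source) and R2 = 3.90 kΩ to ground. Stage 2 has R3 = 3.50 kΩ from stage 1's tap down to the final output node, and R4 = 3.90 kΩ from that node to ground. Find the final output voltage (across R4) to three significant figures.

Stage 2 presents R3+R4 = 7400 Ω as a load on stage 1's tap.
Stage 1's lower leg becomes R2‖(R3+R4) = 2554 Ω, so V_mid = 9.11 × 2554/3024 = 7.694 V.
Stage 2 is itself unloaded: V_out = V_mid × R4/(R3+R4) = 7.694 × 3900/7400 = 4.05 V.

V_out ≈ 4.05 V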